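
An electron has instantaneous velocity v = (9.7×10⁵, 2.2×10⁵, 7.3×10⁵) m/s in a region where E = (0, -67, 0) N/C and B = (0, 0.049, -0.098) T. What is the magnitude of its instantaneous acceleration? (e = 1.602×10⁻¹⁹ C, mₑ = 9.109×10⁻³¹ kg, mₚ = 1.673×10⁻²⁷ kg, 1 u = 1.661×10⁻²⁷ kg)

|a| ≈ 2.12×10¹⁶ m/s²

v×B = (-5.73×10⁴, 9.51×10⁴, 4.75×10⁴) N/C.
E + v×B = (-5.73×10⁴, 9.50×10⁴, 4.75×10⁴) N/C.
F = q(E + v×B) = (−1.602×10⁻¹⁹ C)·(-5.73×10⁴, 9.50×10⁴, 4.75×10⁴) = (9.18×10⁻¹⁵, -1.52×10⁻¹⁴, -7.61×10⁻¹⁵) N.
|a| = |F|/m = 1.934×10⁻¹⁴/9.109×10⁻³¹ ≈ 2.12×10¹⁶ m/s².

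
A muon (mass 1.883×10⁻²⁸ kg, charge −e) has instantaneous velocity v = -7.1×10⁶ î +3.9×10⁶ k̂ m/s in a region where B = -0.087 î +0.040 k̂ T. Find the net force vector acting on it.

F ≈ (0, 8.86×10⁻¹⁵, 0) N

v×B = (0, -5.53×10⁴, 0) N/C.
F = q v×B = (−1.602×10⁻¹⁹ C)·(0, -5.53×10⁴, 0) = (0, 8.86×10⁻¹⁵, 0) N.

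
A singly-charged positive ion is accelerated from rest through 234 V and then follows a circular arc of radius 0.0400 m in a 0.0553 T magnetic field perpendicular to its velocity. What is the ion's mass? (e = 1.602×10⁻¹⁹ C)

m ≈ 1.67×10⁻²⁷ kg

Combine |q|V = ½mv² and r = mv/(|q|B): eliminate v to get m = qB²r²/(2V).
m = (1.602×10⁻¹⁹)(0.0553)²(0.0400)²/(2·234) ≈ 1.67×10⁻²⁷ kg.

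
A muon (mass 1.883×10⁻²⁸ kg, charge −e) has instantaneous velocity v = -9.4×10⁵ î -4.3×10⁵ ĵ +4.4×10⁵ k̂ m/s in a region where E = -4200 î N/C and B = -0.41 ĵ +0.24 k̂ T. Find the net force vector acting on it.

F ≈ (-1.17×10⁻¹⁴, -3.61×10⁻¹⁴, -6.17×10⁻¹⁴) N

v×B = (7.72×10⁴, 2.26×10⁵, 3.85×10⁵) N/C.
E + v×B = (7.30×10⁴, 2.26×10⁵, 3.85×10⁵) N/C.
F = q(E + v×B) = (−1.602×10⁻¹⁹ C)·(7.30×10⁴, 2.26×10⁵, 3.85×10⁵) = (-1.17×10⁻¹⁴, -3.61×10⁻¹⁴, -6.17×10⁻¹⁴) N.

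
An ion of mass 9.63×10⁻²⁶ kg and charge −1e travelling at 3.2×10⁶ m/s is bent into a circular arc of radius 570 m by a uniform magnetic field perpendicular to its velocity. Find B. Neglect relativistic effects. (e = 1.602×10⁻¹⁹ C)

From |q|vB = mv²/r, B = mv/(|q|r).
B = (9.63×10⁻²⁶)(3.2×10⁶)/((1.602×10⁻¹⁹)(570)) ≈ 3.4×10⁻³ T.

B ≈ 3.4×10⁻³ T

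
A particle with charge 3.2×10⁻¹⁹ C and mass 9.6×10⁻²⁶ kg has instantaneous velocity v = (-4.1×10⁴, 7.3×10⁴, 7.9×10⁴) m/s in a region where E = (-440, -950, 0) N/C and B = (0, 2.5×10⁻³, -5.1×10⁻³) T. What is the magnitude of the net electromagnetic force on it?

v×B = (-570, -209, -102) N/C.
E + v×B = (-1010, -1160, -102) N/C.
F = q(E + v×B) = (3.2×10⁻¹⁹ C)·(-1010, -1160, -102) = (-3.23×10⁻¹⁶, -3.71×10⁻¹⁶, -3.28×10⁻¹⁷) N.
|F| = 4.93×10⁻¹⁶ N.

|F| ≈ 4.93×10⁻¹⁶ N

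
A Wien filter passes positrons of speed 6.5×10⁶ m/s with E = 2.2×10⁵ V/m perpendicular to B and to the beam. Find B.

Balance of forces in the selector: qE = qvB ⇒ B = E/v.
B = 2.2×10⁵/6.5×10⁶ = 0.034 T.

B = 0.034 T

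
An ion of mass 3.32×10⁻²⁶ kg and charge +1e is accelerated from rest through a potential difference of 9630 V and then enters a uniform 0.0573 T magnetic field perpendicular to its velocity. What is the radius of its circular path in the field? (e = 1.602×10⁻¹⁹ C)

r ≈ 1.10 m

Acceleration: |q|V = ½mv² ⇒ v = √(2|q|V/m) = √(2·1.602×10⁻¹⁹·9630/3.32×10⁻²⁶) ≈ 3.049×10⁵ m/s.
In the field: r = mv/(|q|B) = (3.32×10⁻²⁶)(3.049×10⁵)/((1.602×10⁻¹⁹)(0.0573)) ≈ 1.10 m.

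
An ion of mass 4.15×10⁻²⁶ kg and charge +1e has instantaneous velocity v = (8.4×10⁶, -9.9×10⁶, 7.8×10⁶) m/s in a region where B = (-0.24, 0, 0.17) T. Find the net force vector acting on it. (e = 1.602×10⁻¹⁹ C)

F ≈ (-2.70×10⁻¹³, -5.29×10⁻¹³, -3.81×10⁻¹³) N

v×B = (-1.68×10⁶, -3.30×10⁶, -2.38×10⁶) N/C.
F = q v×B = (1.602×10⁻¹⁹ C)·(-1.68×10⁶, -3.30×10⁶, -2.38×10⁶) = (-2.70×10⁻¹³, -5.29×10⁻¹³, -3.81×10⁻¹³) N.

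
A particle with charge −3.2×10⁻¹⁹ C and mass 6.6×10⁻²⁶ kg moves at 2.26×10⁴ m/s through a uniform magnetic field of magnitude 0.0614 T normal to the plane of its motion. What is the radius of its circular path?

r ≈ 0.0759 m

The magnetic force provides the centripetal force: |q|vB = mv²/r.
r = mv/(|q|B) = (6.6×10⁻²⁶)(2.26×10⁴)/((3.2×10⁻¹⁹)(0.0614)) ≈ 0.0759 m.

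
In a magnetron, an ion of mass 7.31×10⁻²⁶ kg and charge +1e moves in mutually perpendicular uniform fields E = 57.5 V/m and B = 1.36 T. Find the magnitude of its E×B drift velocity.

v_d ≈ 42.3 m/s

The steady drift has the magnetic force balancing the electric force, so v_d = E/B.
v_d = 57.5/1.36 = 42.3 m/s.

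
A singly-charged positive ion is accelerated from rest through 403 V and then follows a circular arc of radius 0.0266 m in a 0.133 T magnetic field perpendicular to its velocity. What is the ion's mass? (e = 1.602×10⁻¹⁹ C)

m ≈ 2.49×10⁻²⁷ kg

Combine |q|V = ½mv² and r = mv/(|q|B): eliminate v to get m = qB²r²/(2V).
m = (1.602×10⁻¹⁹)(0.133)²(0.0266)²/(2·403) ≈ 2.49×10⁻²⁷ kg.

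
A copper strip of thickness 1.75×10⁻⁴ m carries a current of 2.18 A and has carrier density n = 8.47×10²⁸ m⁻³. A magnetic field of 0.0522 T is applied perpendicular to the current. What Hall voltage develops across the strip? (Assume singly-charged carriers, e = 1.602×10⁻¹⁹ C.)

V_H = IB/(n e t).
V_H = (2.18)(0.0522)/((8.47×10²⁸)(1.602×10⁻¹⁹)(1.75×10⁻⁴)) ≈ 4.79×10⁻⁸ V.

V_H ≈ 4.79×10⁻⁸ V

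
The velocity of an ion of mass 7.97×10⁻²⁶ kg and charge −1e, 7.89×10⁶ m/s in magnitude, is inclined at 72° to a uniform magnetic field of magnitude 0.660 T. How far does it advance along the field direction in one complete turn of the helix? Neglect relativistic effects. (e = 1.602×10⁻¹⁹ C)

p ≈ 11.5 m

v∥ = v cosθ = 7.89×10⁶·cos72° ≈ 2.438×10⁶ m/s.
T = 2πm/(|q|B) = 2π(7.97×10⁻²⁶)/((1.602×10⁻¹⁹)(0.660)) ≈ 4.736×10⁻⁶ s.
pitch = v∥ T = (2.438×10⁶)(4.736×10⁻⁶) ≈ 11.5 m.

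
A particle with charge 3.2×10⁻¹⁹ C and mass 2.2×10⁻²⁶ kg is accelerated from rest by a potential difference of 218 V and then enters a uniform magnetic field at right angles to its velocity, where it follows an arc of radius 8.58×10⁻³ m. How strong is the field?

v = √(2|q|V/m) = √(2·3.2×10⁻¹⁹·218/2.2×10⁻²⁶) ≈ 7.964×10⁴ m/s.
B = mv/(|q|r) = (2.2×10⁻²⁶)(7.964×10⁴)/((3.2×10⁻¹⁹)(8.58×10⁻³)) ≈ 0.638 T.

B ≈ 0.638 T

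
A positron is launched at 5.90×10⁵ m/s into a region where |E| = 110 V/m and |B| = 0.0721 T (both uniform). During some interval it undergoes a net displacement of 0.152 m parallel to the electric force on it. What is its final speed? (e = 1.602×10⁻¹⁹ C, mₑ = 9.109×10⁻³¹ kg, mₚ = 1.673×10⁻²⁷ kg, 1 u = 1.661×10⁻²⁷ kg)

v_f ≈ 2.50×10⁶ m/s

B does no work; ΔKE = |q|E d.
½mv_f² = ½mv₀² + |q|Ed = ½(9.109×10⁻³¹)(5.90×10⁵)² + (1.602×10⁻¹⁹)(110)(0.152) ≈ 1.585×10⁻¹⁹ J + 2.679×10⁻¹⁸ J ≈ 2.837×10⁻¹⁸ J.
v_f = √(2·2.837×10⁻¹⁸/9.109×10⁻³¹) ≈ 2.50×10⁶ m/s.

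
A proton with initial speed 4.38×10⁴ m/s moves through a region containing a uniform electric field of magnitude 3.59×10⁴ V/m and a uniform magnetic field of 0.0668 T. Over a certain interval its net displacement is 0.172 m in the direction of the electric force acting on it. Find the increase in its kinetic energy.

The magnetic force is always ⟂ v and does no work; only the electric force changes KE.
ΔKE = F_E · d = |q|E d = (1.602×10⁻¹⁹)(3.59×10⁴)(0.172) ≈ 9.89×10⁻¹⁶ J.

ΔKE ≈ 9.89×10⁻¹⁶ J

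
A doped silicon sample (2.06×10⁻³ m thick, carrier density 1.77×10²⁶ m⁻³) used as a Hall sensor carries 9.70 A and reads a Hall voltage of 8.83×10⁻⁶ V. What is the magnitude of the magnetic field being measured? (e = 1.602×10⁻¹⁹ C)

B ≈ 0.0532 T

From V_H = IB/(n e t), B = V_H n e t / I.
B = (8.83×10⁻⁶)(1.77×10²⁶)(1.602×10⁻¹⁹)(2.06×10⁻³)/9.70 ≈ 0.0532 T.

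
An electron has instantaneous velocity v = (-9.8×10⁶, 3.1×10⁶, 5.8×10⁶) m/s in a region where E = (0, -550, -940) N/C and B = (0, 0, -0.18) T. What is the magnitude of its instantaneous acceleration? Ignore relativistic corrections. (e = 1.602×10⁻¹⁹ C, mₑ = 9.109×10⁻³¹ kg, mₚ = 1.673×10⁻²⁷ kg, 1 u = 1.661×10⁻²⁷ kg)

|a| ≈ 3.25×10¹⁷ m/s²

v×B = (-5.58×10⁵, -1.76×10⁶, 0) N/C.
E + v×B = (-5.58×10⁵, -1.76×10⁶, -940) N/C.
F = q(E + v×B) = (−1.602×10⁻¹⁹ C)·(-5.58×10⁵, -1.76×10⁶, -940) = (8.94×10⁻¹⁴, 2.83×10⁻¹³, 1.51×10⁻¹⁶) N.
|a| = |F|/m = 2.965×10⁻¹³/9.109×10⁻³¹ ≈ 3.25×10¹⁷ m/s².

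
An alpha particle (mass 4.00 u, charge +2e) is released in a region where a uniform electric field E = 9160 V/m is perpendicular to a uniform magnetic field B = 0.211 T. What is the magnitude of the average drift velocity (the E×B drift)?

The steady drift has the magnetic force balancing the electric force, so v_d = E/B.
v_d = 9160/0.211 = 4.34×10⁴ m/s.

v_d ≈ 4.34×10⁴ m/s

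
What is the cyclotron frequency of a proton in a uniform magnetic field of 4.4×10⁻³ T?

f = |q|B/(2πm).
f = (1.602×10⁻¹⁹)(4.4×10⁻³)/(2π·1.673×10⁻²⁷) ≈ 6.7×10⁴ Hz.

f ≈ 6.7×10⁴ Hz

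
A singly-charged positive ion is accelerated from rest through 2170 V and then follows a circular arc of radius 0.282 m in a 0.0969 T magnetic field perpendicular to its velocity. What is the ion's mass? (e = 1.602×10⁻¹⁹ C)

Combine |q|V = ½mv² and r = mv/(|q|B): eliminate v to get m = qB²r²/(2V).
m = (1.602×10⁻¹⁹)(0.0969)²(0.282)²/(2·2170) ≈ 2.76×10⁻²⁶ kg.

m ≈ 2.76×10⁻²⁶ kg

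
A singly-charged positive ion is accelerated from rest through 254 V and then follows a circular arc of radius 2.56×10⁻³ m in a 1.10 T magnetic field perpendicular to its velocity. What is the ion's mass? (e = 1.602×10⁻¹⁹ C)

m ≈ 2.50×10⁻²⁷ kg

Combine |q|V = ½mv² and r = mv/(|q|B): eliminate v to get m = qB²r²/(2V).
m = (1.602×10⁻¹⁹)(1.10)²(2.56×10⁻³)²/(2·254) ≈ 2.50×10⁻²⁷ kg.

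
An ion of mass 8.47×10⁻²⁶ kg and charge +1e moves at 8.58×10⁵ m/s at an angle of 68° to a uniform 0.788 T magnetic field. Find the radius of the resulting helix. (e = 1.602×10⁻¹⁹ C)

r ≈ 0.534 m

v⊥ = v sinθ = 8.58×10⁵·sin68° ≈ 7.955×10⁵ m/s.
r = m v⊥/(|q|B) = (8.47×10⁻²⁶)(7.955×10⁵)/((1.602×10⁻¹⁹)(0.788)) ≈ 0.534 m.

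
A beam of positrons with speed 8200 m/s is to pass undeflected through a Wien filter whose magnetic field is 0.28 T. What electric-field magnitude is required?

E = 2300 V/m

For straight-line motion qE = qvB, so E = vB.
E = 8200 × 0.28 = 2300 V/m.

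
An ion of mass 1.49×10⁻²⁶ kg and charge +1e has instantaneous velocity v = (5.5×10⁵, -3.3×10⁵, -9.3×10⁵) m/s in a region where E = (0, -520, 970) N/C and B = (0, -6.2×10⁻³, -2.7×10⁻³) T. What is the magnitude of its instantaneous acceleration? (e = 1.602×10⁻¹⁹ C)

v×B = (-4880, 1480, -3410) N/C.
E + v×B = (-4880, 965, -2440) N/C.
F = q(E + v×B) = (1.602×10⁻¹⁹ C)·(-4880, 965, -2440) = (-7.81×10⁻¹⁶, 1.55×10⁻¹⁶, -3.91×10⁻¹⁶) N.
|a| = |F|/m = 8.869×10⁻¹⁶/1.49×10⁻²⁶ ≈ 5.95×10¹⁰ m/s².

|a| ≈ 5.95×10¹⁰ m/s²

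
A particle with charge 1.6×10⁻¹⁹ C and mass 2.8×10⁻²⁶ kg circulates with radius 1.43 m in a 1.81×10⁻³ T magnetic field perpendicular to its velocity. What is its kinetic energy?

v = |q|Br/m, then KE = ½mv² = (qBr)²/(2m).
v = (1.6×10⁻¹⁹)(1.81×10⁻³)(1.43)/2.8×10⁻²⁶ ≈ 1.479×10⁴ m/s.
KE = ½(2.8×10⁻²⁶)(1.479×10⁴)² ≈ 3.06×10⁻¹⁸ J.

KE ≈ 3.06×10⁻¹⁸ J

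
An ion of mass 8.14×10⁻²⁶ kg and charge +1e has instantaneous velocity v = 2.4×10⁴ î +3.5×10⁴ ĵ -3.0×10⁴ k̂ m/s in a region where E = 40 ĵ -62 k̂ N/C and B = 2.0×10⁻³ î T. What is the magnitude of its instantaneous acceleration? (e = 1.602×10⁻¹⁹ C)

v×B = (0, -60.0, -70.0) N/C.
E + v×B = (0, -20.0, -132) N/C.
F = q(E + v×B) = (1.602×10⁻¹⁹ C)·(0, -20.0, -132) = (0, -3.20×10⁻¹⁸, -2.11×10⁻¹⁷) N.
|a| = |F|/m = 2.139×10⁻¹⁷/8.14×10⁻²⁶ ≈ 2.63×10⁸ m/s².

|a| ≈ 2.63×10⁸ m/s²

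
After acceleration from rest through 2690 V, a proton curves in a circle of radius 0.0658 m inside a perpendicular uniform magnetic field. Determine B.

v = √(2|q|V/m) = √(2·1.602×10⁻¹⁹·2690/1.673×10⁻²⁷) ≈ 7.178×10⁵ m/s.
B = mv/(|q|r) = (1.673×10⁻²⁷)(7.178×10⁵)/((1.602×10⁻¹⁹)(0.0658)) ≈ 0.114 T.

B ≈ 0.114 T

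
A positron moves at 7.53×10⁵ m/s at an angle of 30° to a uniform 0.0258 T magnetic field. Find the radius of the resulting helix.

v⊥ = v sinθ = 7.53×10⁵·sin30° ≈ 3.765×10⁵ m/s.
r = m v⊥/(|q|B) = (9.109×10⁻³¹)(3.765×10⁵)/((1.602×10⁻¹⁹)(0.0258)) ≈ 8.30×10⁻⁵ m.

r ≈ 8.30×10⁻⁵ m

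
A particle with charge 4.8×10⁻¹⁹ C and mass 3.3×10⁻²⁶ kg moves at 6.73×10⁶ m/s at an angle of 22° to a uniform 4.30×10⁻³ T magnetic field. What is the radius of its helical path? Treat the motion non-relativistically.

r ≈ 40.3 m

v⊥ = v sinθ = 6.73×10⁶·sin22° ≈ 2.521×10⁶ m/s.
r = m v⊥/(|q|B) = (3.3×10⁻²⁶)(2.521×10⁶)/((4.8×10⁻¹⁹)(4.30×10⁻³)) ≈ 40.3 m.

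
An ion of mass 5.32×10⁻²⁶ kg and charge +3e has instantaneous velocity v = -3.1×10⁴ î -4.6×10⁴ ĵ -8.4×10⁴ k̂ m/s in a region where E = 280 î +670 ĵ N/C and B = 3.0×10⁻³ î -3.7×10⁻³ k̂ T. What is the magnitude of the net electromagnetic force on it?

v×B = (170, -367, 138) N/C.
E + v×B = (450, 303, 138) N/C.
F = q(E + v×B) = (4.806×10⁻¹⁹ C)·(450, 303, 138) = (2.16×10⁻¹⁶, 1.46×10⁻¹⁶, 6.63×10⁻¹⁷) N.
|F| = 2.69×10⁻¹⁶ N.

|F| ≈ 2.69×10⁻¹⁶ N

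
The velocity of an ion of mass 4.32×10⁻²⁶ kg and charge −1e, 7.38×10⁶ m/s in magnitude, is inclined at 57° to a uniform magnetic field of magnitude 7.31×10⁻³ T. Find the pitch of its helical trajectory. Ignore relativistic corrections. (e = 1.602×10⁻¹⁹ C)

v∥ = v cosθ = 7.38×10⁶·cos57° ≈ 4.019×10⁶ m/s.
T = 2πm/(|q|B) = 2π(4.32×10⁻²⁶)/((1.602×10⁻¹⁹)(7.31×10⁻³)) ≈ 2.318×10⁻⁴ s.
pitch = v∥ T = (4.019×10⁶)(2.318×10⁻⁴) ≈ 932 m.

p ≈ 932 m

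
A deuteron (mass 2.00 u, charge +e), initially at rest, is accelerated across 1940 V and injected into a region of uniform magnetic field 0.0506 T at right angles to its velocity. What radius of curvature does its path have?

Acceleration: |q|V = ½mv² ⇒ v = √(2|q|V/m) = √(2·1.602×10⁻¹⁹·1940/3.322×10⁻²⁷) ≈ 4.326×10⁵ m/s.
In the field: r = mv/(|q|B) = (3.322×10⁻²⁷)(4.326×10⁵)/((1.602×10⁻¹⁹)(0.0506)) ≈ 0.177 m.

r ≈ 0.177 m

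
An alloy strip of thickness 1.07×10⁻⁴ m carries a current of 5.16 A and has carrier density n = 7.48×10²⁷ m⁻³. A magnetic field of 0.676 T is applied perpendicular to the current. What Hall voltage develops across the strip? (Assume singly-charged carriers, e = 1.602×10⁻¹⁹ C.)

V_H = IB/(n e t).
V_H = (5.16)(0.676)/((7.48×10²⁷)(1.602×10⁻¹⁹)(1.07×10⁻⁴)) ≈ 2.72×10⁻⁵ V.

V_H ≈ 2.72×10⁻⁵ V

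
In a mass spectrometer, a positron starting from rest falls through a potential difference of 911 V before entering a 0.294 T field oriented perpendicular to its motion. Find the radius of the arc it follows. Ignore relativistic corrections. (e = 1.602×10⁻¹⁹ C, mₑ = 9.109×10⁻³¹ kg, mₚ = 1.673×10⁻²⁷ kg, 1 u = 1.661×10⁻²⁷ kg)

r ≈ 3.46×10⁻⁴ m

Acceleration: |q|V = ½mv² ⇒ v = √(2|q|V/m) = √(2·1.602×10⁻¹⁹·911/9.109×10⁻³¹) ≈ 1.790×10⁷ m/s.
In the field: r = mv/(|q|B) = (9.109×10⁻³¹)(1.790×10⁷)/((1.602×10⁻¹⁹)(0.294)) ≈ 3.46×10⁻⁴ m.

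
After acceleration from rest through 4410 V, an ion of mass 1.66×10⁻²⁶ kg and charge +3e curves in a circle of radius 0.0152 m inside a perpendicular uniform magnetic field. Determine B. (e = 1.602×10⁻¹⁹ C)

B ≈ 1.15 T

v = √(2|q|V/m) = √(2·4.806×10⁻¹⁹·4410/1.66×10⁻²⁶) ≈ 5.053×10⁵ m/s.
B = mv/(|q|r) = (1.66×10⁻²⁶)(5.053×10⁵)/((4.806×10⁻¹⁹)(0.0152)) ≈ 1.15 T.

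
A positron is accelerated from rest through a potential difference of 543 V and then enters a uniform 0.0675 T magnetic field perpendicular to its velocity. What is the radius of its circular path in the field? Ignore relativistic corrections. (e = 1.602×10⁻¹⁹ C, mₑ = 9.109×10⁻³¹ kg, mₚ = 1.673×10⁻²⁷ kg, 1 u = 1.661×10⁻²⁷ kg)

r ≈ 1.16×10⁻³ m

Acceleration: |q|V = ½mv² ⇒ v = √(2|q|V/m) = √(2·1.602×10⁻¹⁹·543/9.109×10⁻³¹) ≈ 1.382×10⁷ m/s.
In the field: r = mv/(|q|B) = (9.109×10⁻³¹)(1.382×10⁷)/((1.602×10⁻¹⁹)(0.0675)) ≈ 1.16×10⁻³ m.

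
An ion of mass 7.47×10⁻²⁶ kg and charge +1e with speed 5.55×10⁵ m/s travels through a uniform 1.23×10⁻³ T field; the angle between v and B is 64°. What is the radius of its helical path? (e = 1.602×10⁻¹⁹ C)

r ≈ 189 m

v⊥ = v sinθ = 5.55×10⁵·sin64° ≈ 4.988×10⁵ m/s.
r = m v⊥/(|q|B) = (7.47×10⁻²⁶)(4.988×10⁵)/((1.602×10⁻¹⁹)(1.23×10⁻³)) ≈ 189 m.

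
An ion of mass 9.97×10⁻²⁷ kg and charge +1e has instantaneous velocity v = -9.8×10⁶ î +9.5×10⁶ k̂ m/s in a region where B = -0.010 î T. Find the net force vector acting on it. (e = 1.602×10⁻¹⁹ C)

v×B = (0, -9.50×10⁴, 0) N/C.
F = q v×B = (1.602×10⁻¹⁹ C)·(0, -9.50×10⁴, 0) = (0, -1.52×10⁻¹⁴, 0) N.

F ≈ (0, -1.52×10⁻¹⁴, 0) N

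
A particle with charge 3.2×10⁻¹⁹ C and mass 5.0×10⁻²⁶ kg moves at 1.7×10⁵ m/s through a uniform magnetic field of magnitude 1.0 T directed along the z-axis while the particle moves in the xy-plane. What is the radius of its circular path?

r ≈ 0.027 m

The magnetic force provides the centripetal force: |q|vB = mv²/r.
r = mv/(|q|B) = (5.0×10⁻²⁶)(1.7×10⁵)/((3.2×10⁻¹⁹)(1.0)) ≈ 0.027 m.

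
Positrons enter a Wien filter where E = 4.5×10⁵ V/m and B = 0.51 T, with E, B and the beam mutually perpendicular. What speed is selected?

v = 8.8×10⁵ m/s

Straight-line motion ⇒ electric and magnetic forces cancel, so E = vB.
v = E/B = 4.5×10⁵/0.51 = 8.8×10⁵ m/s.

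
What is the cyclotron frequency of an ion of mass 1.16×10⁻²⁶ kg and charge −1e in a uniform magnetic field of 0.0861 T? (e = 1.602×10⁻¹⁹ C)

f ≈ 1.89×10⁵ Hz

f = |q|B/(2πm).
f = (1.602×10⁻¹⁹)(0.0861)/(2π·1.16×10⁻²⁶) ≈ 1.89×10⁵ Hz.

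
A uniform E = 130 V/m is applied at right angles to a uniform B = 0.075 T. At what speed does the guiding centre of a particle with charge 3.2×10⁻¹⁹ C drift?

The steady drift has the magnetic force balancing the electric force, so v_d = E/B.
v_d = 130/0.075 = 1700 m/s.

v_d ≈ 1700 m/s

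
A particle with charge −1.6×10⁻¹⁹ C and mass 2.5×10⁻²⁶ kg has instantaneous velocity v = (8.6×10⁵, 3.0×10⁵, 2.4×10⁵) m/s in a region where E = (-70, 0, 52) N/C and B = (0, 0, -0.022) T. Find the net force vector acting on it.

F ≈ (1.07×10⁻¹⁵, -3.03×10⁻¹⁵, -8.32×10⁻¹⁸) N

v×B = (-6600, 1.89×10⁴, 0) N/C.
E + v×B = (-6670, 1.89×10⁴, 52.0) N/C.
F = q(E + v×B) = (−1.6×10⁻¹⁹ C)·(-6670, 1.89×10⁴, 52.0) = (1.07×10⁻¹⁵, -3.03×10⁻¹⁵, -8.32×10⁻¹⁸) N.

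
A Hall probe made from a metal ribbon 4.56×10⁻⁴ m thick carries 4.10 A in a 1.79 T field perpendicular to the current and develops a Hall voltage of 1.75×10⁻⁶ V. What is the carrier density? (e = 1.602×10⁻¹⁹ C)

From V_H = IB/(n e t), n = IB/(V_H e t).
n = (4.10)(1.79)/((1.75×10⁻⁶)(1.602×10⁻¹⁹)(4.56×10⁻⁴)) ≈ 5.74×10²⁸ m⁻³.

n ≈ 5.74×10²⁸ m⁻³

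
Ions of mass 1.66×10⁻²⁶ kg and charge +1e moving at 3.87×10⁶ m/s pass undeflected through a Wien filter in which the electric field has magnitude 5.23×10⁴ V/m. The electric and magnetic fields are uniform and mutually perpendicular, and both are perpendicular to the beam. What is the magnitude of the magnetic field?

Balance of forces in the selector: qE = qvB ⇒ B = E/v.
B = 5.23×10⁴/3.87×10⁶ = 0.0135 T.

B = 0.0135 T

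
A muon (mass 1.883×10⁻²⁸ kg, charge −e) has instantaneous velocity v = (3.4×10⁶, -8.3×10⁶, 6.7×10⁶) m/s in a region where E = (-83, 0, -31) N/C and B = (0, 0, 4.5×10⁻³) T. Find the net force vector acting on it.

v×B = (-3.74×10⁴, -1.53×10⁴, 0) N/C.
E + v×B = (-3.74×10⁴, -1.53×10⁴, -31.0) N/C.
F = q(E + v×B) = (−1.602×10⁻¹⁹ C)·(-3.74×10⁴, -1.53×10⁴, -31.0) = (6.00×10⁻¹⁵, 2.45×10⁻¹⁵, 4.97×10⁻¹⁸) N.

F ≈ (6.00×10⁻¹⁵, 2.45×10⁻¹⁵, 4.97×10⁻¹⁸) N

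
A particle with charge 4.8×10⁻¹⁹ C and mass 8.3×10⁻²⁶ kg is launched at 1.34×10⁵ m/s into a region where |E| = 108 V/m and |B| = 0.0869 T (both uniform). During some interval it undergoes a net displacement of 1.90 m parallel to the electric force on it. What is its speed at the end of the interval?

B does no work; ΔKE = |q|E d.
½mv_f² = ½mv₀² + |q|Ed = ½(8.3×10⁻²⁶)(1.34×10⁵)² + (4.8×10⁻¹⁹)(108)(1.90) ≈ 7.452×10⁻¹⁶ J + 9.850×10⁻¹⁷ J ≈ 8.437×10⁻¹⁶ J.
v_f = √(2·8.437×10⁻¹⁶/8.3×10⁻²⁶) ≈ 1.43×10⁵ m/s.

v_f ≈ 1.43×10⁵ m/s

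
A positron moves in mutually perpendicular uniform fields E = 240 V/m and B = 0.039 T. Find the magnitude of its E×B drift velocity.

In crossed fields the guiding centre drifts at v_d = |E×B|/B² = E/B, independent of charge and mass.
v_d = 240/0.039 = 6200 m/s.

v_d ≈ 6200 m/s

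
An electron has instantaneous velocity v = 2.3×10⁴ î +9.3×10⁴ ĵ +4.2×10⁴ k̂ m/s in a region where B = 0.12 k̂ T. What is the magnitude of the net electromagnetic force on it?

v×B = (1.12×10⁴, -2760, 0) N/C.
F = q v×B = (−1.602×10⁻¹⁹ C)·(1.12×10⁴, -2760, 0) = (-1.79×10⁻¹⁵, 4.42×10⁻¹⁶, 0) N.
|F| = 1.84×10⁻¹⁵ N.

|F| ≈ 1.84×10⁻¹⁵ N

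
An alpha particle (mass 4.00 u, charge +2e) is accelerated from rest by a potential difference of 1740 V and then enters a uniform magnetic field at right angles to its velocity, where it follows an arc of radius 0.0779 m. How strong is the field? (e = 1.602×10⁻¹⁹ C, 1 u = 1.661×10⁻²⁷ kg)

B ≈ 0.109 T

v = √(2|q|V/m) = √(2·3.204×10⁻¹⁹·1740/6.644×10⁻²⁷) ≈ 4.097×10⁵ m/s.
B = mv/(|q|r) = (6.644×10⁻²⁷)(4.097×10⁵)/((3.204×10⁻¹⁹)(0.0779)) ≈ 0.109 T.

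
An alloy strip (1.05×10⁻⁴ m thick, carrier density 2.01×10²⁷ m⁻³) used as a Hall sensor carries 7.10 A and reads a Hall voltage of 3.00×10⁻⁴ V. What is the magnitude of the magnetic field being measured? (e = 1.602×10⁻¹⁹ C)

B ≈ 1.43 T

From V_H = IB/(n e t), B = V_H n e t / I.
B = (3.00×10⁻⁴)(2.01×10²⁷)(1.602×10⁻¹⁹)(1.05×10⁻⁴)/7.10 ≈ 1.43 T.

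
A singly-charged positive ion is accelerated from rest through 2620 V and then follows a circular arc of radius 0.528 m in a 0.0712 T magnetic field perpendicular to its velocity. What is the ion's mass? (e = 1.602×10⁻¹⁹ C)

Combine |q|V = ½mv² and r = mv/(|q|B): eliminate v to get m = qB²r²/(2V).
m = (1.602×10⁻¹⁹)(0.0712)²(0.528)²/(2·2620) ≈ 4.32×10⁻²⁶ kg.

m ≈ 4.32×10⁻²⁶ kg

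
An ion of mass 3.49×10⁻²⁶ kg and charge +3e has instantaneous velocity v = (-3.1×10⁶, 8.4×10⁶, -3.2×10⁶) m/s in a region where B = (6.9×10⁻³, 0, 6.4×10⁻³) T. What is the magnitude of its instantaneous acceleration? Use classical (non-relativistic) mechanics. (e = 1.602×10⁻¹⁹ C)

v×B = (5.38×10⁴, -2240, -5.80×10⁴) N/C.
F = q v×B = (4.806×10⁻¹⁹ C)·(5.38×10⁴, -2240, -5.80×10⁴) = (2.58×10⁻¹⁴, -1.08×10⁻¹⁵, -2.79×10⁻¹⁴) N.
|a| = |F|/m = 3.801×10⁻¹⁴/3.49×10⁻²⁶ ≈ 1.09×10¹² m/s².

|a| ≈ 1.09×10¹² m/s²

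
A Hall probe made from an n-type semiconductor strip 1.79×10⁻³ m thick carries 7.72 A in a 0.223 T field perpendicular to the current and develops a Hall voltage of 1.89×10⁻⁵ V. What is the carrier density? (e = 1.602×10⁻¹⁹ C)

n ≈ 3.18×10²⁶ m⁻³

From V_H = IB/(n e t), n = IB/(V_H e t).
n = (7.72)(0.223)/((1.89×10⁻⁵)(1.602×10⁻¹⁹)(1.79×10⁻³)) ≈ 3.18×10²⁶ m⁻³.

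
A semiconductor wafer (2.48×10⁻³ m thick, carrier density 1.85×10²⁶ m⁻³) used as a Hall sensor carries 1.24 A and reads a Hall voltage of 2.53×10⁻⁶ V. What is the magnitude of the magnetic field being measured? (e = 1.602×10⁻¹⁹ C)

B ≈ 0.150 T

From V_H = IB/(n e t), B = V_H n e t / I.
B = (2.53×10⁻⁶)(1.85×10²⁶)(1.602×10⁻¹⁹)(2.48×10⁻³)/1.24 ≈ 0.150 T.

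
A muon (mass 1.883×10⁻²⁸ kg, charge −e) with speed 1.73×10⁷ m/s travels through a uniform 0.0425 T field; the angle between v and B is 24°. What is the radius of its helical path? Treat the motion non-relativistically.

r ≈ 0.195 m

v⊥ = v sinθ = 1.73×10⁷·sin24° ≈ 7.037×10⁶ m/s.
r = m v⊥/(|q|B) = (1.883×10⁻²⁸)(7.037×10⁶)/((1.602×10⁻¹⁹)(0.0425)) ≈ 0.195 m.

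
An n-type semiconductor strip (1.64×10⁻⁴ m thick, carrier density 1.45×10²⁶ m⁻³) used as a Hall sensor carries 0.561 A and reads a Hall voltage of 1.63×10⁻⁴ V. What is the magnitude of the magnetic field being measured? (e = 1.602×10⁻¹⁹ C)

From V_H = IB/(n e t), B = V_H n e t / I.
B = (1.63×10⁻⁴)(1.45×10²⁶)(1.602×10⁻¹⁹)(1.64×10⁻⁴)/0.561 ≈ 1.11 T.

B ≈ 1.11 T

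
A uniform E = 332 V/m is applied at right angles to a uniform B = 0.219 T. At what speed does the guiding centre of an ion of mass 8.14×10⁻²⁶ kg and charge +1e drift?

v_d ≈ 1520 m/s

The steady drift has the magnetic force balancing the electric force, so v_d = E/B.
v_d = 332/0.219 = 1520 m/s.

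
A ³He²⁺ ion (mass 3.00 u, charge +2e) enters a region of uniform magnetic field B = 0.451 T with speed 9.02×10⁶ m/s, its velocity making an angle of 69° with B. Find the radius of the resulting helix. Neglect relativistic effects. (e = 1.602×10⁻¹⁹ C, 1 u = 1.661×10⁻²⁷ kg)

v⊥ = v sinθ = 9.02×10⁶·sin69° ≈ 8.421×10⁶ m/s.
r = m v⊥/(|q|B) = (4.983×10⁻²⁷)(8.421×10⁶)/((3.204×10⁻¹⁹)(0.451)) ≈ 0.290 m.

r ≈ 0.290 m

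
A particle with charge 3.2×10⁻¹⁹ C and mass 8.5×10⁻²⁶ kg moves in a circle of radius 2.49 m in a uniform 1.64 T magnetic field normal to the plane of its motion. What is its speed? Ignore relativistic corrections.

From |q|vB = mv²/r, v = |q|Br/m.
v = (3.2×10⁻¹⁹)(1.64)(2.49)/8.5×10⁻²⁶ ≈ 1.54×10⁷ m/s.

v ≈ 1.54×10⁷ m/s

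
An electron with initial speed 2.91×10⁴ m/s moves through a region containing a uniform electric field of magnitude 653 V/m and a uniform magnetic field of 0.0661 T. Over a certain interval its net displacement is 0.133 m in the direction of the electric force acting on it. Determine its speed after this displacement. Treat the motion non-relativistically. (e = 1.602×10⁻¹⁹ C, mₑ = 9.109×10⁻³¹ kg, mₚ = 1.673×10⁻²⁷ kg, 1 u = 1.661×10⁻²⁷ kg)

B does no work; ΔKE = |q|E d.
½mv_f² = ½mv₀² + |q|Ed = ½(9.109×10⁻³¹)(2.91×10⁴)² + (1.602×10⁻¹⁹)(653)(0.133) ≈ 3.857×10⁻²² J + 1.391×10⁻¹⁷ J ≈ 1.391×10⁻¹⁷ J.
v_f = √(2·1.391×10⁻¹⁷/9.109×10⁻³¹) ≈ 5.53×10⁶ m/s.

v_f ≈ 5.53×10⁶ m/s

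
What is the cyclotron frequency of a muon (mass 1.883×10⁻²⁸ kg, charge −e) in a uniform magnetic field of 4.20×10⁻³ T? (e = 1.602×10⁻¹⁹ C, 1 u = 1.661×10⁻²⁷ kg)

f ≈ 5.69×10⁵ Hz

f = |q|B/(2πm).
f = (1.602×10⁻¹⁹)(4.20×10⁻³)/(2π·1.883×10⁻²⁸) ≈ 5.69×10⁵ Hz.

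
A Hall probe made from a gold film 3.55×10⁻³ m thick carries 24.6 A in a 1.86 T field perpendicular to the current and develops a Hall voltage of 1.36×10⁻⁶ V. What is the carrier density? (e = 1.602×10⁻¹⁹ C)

n ≈ 5.92×10²⁸ m⁻³

From V_H = IB/(n e t), n = IB/(V_H e t).
n = (24.6)(1.86)/((1.36×10⁻⁶)(1.602×10⁻¹⁹)(3.55×10⁻³)) ≈ 5.92×10²⁸ m⁻³.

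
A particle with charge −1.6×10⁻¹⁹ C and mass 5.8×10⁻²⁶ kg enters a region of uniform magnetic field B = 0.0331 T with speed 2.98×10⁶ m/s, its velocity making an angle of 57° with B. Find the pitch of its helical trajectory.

v∥ = v cosθ = 2.98×10⁶·cos57° ≈ 1.623×10⁶ m/s.
T = 2πm/(|q|B) = 2π(5.8×10⁻²⁶)/((1.6×10⁻¹⁹)(0.0331)) ≈ 6.881×10⁻⁵ s.
pitch = v∥ T = (1.623×10⁶)(6.881×10⁻⁵) ≈ 112 m.

p ≈ 112 m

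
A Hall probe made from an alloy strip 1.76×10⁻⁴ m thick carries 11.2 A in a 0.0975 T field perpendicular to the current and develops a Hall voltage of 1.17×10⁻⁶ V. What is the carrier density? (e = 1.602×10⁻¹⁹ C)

n ≈ 3.31×10²⁸ m⁻³

From V_H = IB/(n e t), n = IB/(V_H e t).
n = (11.2)(0.0975)/((1.17×10⁻⁶)(1.602×10⁻¹⁹)(1.76×10⁻⁴)) ≈ 3.31×10²⁸ m⁻³.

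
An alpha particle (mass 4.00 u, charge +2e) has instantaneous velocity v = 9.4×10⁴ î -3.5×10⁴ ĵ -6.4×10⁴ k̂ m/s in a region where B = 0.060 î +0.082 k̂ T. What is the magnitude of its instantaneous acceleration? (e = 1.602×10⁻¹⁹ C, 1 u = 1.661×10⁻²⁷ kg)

|a| ≈ 5.83×10¹¹ m/s²

v×B = (-2870, -1.15×10⁴, 2100) N/C.
F = q v×B = (3.204×10⁻¹⁹ C)·(-2870, -1.15×10⁴, 2100) = (-9.20×10⁻¹⁶, -3.70×10⁻¹⁵, 6.73×10⁻¹⁶) N.
|a| = |F|/m = 3.871×10⁻¹⁵/6.644×10⁻²⁷ ≈ 5.83×10¹¹ m/s².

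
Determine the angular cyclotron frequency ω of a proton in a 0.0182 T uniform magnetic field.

ω = |q|B/m.
ω = (1.602×10⁻¹⁹)(0.0182)/1.673×10⁻²⁷ ≈ 1.74×10⁶ rad/s.

ω ≈ 1.74×10⁶ rad/s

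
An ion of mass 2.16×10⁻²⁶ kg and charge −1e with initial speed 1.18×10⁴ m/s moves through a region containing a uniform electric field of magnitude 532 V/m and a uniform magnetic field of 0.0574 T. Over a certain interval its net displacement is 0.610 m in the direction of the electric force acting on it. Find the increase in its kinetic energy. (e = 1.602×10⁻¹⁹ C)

The magnetic force is always ⟂ v and does no work; only the electric force changes KE.
ΔKE = F_E · d = |q|E d = (1.602×10⁻¹⁹)(532)(0.610) ≈ 5.20×10⁻¹⁷ J.

ΔKE ≈ 5.20×10⁻¹⁷ J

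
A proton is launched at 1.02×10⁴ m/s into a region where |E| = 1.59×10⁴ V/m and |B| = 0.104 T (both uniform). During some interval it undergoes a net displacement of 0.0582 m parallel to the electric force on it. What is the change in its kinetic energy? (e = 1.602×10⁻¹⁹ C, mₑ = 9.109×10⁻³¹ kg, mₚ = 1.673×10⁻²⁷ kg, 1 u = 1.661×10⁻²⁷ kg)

The magnetic force is always ⟂ v and does no work; only the electric force changes KE.
ΔKE = F_E · d = |q|E d = (1.602×10⁻¹⁹)(1.59×10⁴)(0.0582) ≈ 1.48×10⁻¹⁶ J.

ΔKE ≈ 1.48×10⁻¹⁶ J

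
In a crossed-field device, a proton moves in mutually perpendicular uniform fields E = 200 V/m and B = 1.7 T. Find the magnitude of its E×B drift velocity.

In crossed fields the guiding centre drifts at v_d = |E×B|/B² = E/B, independent of charge and mass.
v_d = 200/1.7 = 120 m/s.

v_d ≈ 120 m/s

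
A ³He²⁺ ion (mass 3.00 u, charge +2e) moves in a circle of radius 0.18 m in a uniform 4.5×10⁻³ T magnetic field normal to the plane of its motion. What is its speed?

v ≈ 5.2×10⁴ m/s

From |q|vB = mv²/r, v = |q|Br/m.
v = (3.204×10⁻¹⁹)(4.5×10⁻³)(0.18)/4.983×10⁻²⁷ ≈ 5.2×10⁴ m/s.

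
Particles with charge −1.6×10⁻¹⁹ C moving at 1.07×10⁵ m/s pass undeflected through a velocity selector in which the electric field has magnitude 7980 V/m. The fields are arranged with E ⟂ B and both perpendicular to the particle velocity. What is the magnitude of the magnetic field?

B = 0.0746 T

Balance of forces in the selector: qE = qvB ⇒ B = E/v.
B = 7980/1.07×10⁵ = 0.0746 T.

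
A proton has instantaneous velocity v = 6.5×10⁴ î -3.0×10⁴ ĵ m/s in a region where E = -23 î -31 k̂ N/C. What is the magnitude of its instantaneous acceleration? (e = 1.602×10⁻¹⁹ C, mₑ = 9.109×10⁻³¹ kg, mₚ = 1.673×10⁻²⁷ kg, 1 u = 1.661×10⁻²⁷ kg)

Only an electric field acts, so F = qE = (1.602×10⁻¹⁹ C)·(-23.0, 0, -31.0) = (-3.68×10⁻¹⁸, 0, -4.97×10⁻¹⁸) N.
|a| = |F|/m = 6.184×10⁻¹⁸/1.673×10⁻²⁷ ≈ 3.70×10⁹ m/s².

|a| ≈ 3.70×10⁹ m/s²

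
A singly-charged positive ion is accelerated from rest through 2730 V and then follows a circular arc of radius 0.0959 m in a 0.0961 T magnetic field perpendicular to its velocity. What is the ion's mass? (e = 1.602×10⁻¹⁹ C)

Combine |q|V = ½mv² and r = mv/(|q|B): eliminate v to get m = qB²r²/(2V).
m = (1.602×10⁻¹⁹)(0.0961)²(0.0959)²/(2·2730) ≈ 2.49×10⁻²⁷ kg.

m ≈ 2.49×10⁻²⁷ kg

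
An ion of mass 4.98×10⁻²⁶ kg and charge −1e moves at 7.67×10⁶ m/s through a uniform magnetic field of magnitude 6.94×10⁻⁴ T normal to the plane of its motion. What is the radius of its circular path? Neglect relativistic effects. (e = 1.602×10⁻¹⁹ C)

The magnetic force provides the centripetal force: |q|vB = mv²/r.
r = mv/(|q|B) = (4.98×10⁻²⁶)(7.67×10⁶)/((1.602×10⁻¹⁹)(6.94×10⁻⁴)) ≈ 3440 m.

r ≈ 3440 m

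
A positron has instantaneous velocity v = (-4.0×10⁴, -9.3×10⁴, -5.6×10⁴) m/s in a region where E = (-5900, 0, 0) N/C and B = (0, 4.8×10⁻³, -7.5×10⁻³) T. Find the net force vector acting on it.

F ≈ (-7.90×10⁻¹⁶, -4.81×10⁻¹⁷, -3.08×10⁻¹⁷) N

v×B = (966, -300, -192) N/C.
E + v×B = (-4930, -300, -192) N/C.
F = q(E + v×B) = (1.602×10⁻¹⁹ C)·(-4930, -300, -192) = (-7.90×10⁻¹⁶, -4.81×10⁻¹⁷, -3.08×10⁻¹⁷) N.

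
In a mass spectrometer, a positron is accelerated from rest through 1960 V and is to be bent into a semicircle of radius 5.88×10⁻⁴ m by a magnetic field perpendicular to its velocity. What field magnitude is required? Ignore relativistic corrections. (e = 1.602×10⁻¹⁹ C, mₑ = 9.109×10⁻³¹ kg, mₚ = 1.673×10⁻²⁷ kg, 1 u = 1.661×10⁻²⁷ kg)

B ≈ 0.254 T

v = √(2|q|V/m) = √(2·1.602×10⁻¹⁹·1960/9.109×10⁻³¹) ≈ 2.626×10⁷ m/s.
B = mv/(|q|r) = (9.109×10⁻³¹)(2.626×10⁷)/((1.602×10⁻¹⁹)(5.88×10⁻⁴)) ≈ 0.254 T.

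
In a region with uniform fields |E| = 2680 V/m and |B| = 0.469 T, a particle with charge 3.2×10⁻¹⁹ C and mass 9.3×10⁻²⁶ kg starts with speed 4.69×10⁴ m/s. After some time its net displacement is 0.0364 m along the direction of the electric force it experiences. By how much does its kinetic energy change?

The magnetic force is always ⟂ v and does no work; only the electric force changes KE.
ΔKE = F_E · d = |q|E d = (3.2×10⁻¹⁹)(2680)(0.0364) ≈ 3.12×10⁻¹⁷ J.

ΔKE ≈ 3.12×10⁻¹⁷ J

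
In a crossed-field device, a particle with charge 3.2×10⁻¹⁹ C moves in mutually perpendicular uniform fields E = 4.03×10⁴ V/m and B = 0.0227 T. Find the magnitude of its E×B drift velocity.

The E×B drift speed is v_d = E/B.
v_d = 4.03×10⁴/0.0227 = 1.78×10⁶ m/s.

v_d ≈ 1.78×10⁶ m/s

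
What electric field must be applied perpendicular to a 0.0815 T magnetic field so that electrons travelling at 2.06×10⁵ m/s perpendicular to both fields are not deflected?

E = 1.68×10⁴ V/m

For straight-line motion qE = qvB, so E = vB.
E = 2.06×10⁵ × 0.0815 = 1.68×10⁴ V/m.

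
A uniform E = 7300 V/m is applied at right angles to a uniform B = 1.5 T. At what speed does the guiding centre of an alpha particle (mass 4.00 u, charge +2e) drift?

In crossed fields the guiding centre drifts at v_d = |E×B|/B² = E/B, independent of charge and mass.
v_d = 7300/1.5 = 4900 m/s.

v_d ≈ 4900 m/s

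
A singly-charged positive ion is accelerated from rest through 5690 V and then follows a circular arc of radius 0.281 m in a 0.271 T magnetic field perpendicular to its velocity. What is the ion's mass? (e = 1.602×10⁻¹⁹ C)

m ≈ 8.16×10⁻²⁶ kg

Combine |q|V = ½mv² and r = mv/(|q|B): eliminate v to get m = qB²r²/(2V).
m = (1.602×10⁻¹⁹)(0.271)²(0.281)²/(2·5690) ≈ 8.16×10⁻²⁶ kg.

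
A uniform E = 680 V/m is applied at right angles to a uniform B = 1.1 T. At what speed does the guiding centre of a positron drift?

In crossed fields the guiding centre drifts at v_d = |E×B|/B² = E/B, independent of charge and mass.
v_d = 680/1.1 = 620 m/s.

v_d ≈ 620 m/s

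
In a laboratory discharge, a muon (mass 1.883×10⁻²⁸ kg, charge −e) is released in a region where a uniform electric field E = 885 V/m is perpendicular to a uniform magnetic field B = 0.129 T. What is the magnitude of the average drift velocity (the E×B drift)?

v_d ≈ 6860 m/s

The steady drift has the magnetic force balancing the electric force, so v_d = E/B.
v_d = 885/0.129 = 6860 m/s.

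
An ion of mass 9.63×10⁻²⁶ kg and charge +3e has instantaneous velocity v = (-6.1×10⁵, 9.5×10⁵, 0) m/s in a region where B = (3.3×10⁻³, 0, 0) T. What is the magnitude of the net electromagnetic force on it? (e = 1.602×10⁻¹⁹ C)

|F| ≈ 1.51×10⁻¹⁵ N

v×B = (0, 0, -3140) N/C.
F = q v×B = (4.806×10⁻¹⁹ C)·(0, 0, -3140) = (0, 0, -1.51×10⁻¹⁵) N.
|F| = 1.51×10⁻¹⁵ N.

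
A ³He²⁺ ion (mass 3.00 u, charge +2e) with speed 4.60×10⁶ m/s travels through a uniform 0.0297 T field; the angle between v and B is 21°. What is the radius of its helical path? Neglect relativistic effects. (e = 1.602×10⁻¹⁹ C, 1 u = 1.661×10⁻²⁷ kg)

v⊥ = v sinθ = 4.60×10⁶·sin21° ≈ 1.648×10⁶ m/s.
r = m v⊥/(|q|B) = (4.983×10⁻²⁷)(1.648×10⁶)/((3.204×10⁻¹⁹)(0.0297)) ≈ 0.863 m.

r ≈ 0.863 m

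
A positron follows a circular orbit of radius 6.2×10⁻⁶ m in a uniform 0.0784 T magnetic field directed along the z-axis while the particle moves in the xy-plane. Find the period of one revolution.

T ≈ 4.56×10⁻¹⁰ s

The cyclotron period depends only on m, q, B: T = 2πm/(|q|B).
T = 2π(9.109×10⁻³¹)/((1.602×10⁻¹⁹)(0.0784)) ≈ 4.56×10⁻¹⁰ s.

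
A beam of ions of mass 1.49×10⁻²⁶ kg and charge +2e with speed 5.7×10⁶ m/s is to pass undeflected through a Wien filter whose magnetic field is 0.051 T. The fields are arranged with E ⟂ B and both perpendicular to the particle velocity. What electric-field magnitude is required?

For straight-line motion qE = qvB, so E = vB.
E = 5.7×10⁶ × 0.051 = 2.9×10⁵ V/m.

E = 2.9×10⁵ V/m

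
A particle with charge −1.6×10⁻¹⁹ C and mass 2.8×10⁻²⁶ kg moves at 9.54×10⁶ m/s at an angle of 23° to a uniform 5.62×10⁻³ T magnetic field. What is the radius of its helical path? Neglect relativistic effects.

v⊥ = v sinθ = 9.54×10⁶·sin23° ≈ 3.728×10⁶ m/s.
r = m v⊥/(|q|B) = (2.8×10⁻²⁶)(3.728×10⁶)/((1.6×10⁻¹⁹)(5.62×10⁻³)) ≈ 116 m.

r ≈ 116 m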